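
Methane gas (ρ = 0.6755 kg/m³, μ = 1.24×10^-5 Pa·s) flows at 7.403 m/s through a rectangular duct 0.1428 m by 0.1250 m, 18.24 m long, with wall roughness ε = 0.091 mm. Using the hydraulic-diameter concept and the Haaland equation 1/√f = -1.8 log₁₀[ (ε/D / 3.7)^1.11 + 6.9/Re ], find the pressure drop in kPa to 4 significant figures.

Hydraulic diameter D_h = 4A/P = 4·(0.1428·0.125)/(2·(0.1428+0.125)) = 0.0714/0.5356 = 0.1333 m.
Re = ρVD_h/μ = 0.6755·7.403·0.1333/1.24e-05 = 5.376e+04.
ε/D_h = 9.1e-05/0.1333 = 0.000683; Haaland gives 1/√f = -1.8 log₁₀[7.17e-05+0.000128] = 6.658, so f = 0.02256.
ΔP = f(L/D_h)(ρV²/2) = 0.02256·18.24/0.1333·18.51 = 57.13 Pa.
ΔP = 0.05713 kPa.

ΔP ≈ 0.05713 kPa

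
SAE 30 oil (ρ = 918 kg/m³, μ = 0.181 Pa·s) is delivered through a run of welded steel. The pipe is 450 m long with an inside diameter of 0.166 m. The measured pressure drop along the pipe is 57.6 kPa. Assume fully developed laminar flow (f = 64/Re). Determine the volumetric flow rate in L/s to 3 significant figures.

Q ≈ 13.2 L/s

For laminar flow, f = 64/Re with Re = ρVD/μ, so Darcy-Weisbach reduces to ΔP = 32μLV/D². Solving for V: V = ΔP·D²/(32μL) = 5.76e+04·(0.166)²/(32·0.181·450) = 0.609 m/s.
Check: Re = ρVD/μ = 918·0.609·0.166/0.181 = 512.7 < 2300, so the laminar assumption holds.
Q = V·A = 0.609·(π/4·0.166²) = 0.01318 m³/s = 13.2 L/s.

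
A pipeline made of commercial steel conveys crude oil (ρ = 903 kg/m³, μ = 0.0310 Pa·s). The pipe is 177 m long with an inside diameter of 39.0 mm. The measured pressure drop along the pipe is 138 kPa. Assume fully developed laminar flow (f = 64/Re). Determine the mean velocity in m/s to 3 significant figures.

For laminar flow, f = 64/Re with Re = ρVD/μ, so Darcy-Weisbach reduces to ΔP = 32μLV/D². Solving for V: V = ΔP·D²/(32μL) = 1.38e+05·(0.039)²/(32·0.031·177) = 1.195 m/s.
Check: Re = ρVD/μ = 903·1.195·0.039/0.031 = 1358 < 2300, so the laminar assumption holds.

V ≈ 1.20 m/s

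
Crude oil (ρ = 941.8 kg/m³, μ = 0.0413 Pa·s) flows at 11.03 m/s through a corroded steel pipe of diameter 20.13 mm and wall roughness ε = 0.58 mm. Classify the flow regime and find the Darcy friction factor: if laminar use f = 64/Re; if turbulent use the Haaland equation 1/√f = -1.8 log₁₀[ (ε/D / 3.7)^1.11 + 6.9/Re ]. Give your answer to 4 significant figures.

Re = ρVD/μ = 941.8·11.03·0.02013/0.0413 = 5063.
Re > 4000 → turbulent. ε/D = 0.00058/0.02013 = 0.0288; Haaland: 1/√f = -1.8 log₁₀[0.00456 + 0.00136] = 4.009, so f = 0.06223.

f ≈ 0.06223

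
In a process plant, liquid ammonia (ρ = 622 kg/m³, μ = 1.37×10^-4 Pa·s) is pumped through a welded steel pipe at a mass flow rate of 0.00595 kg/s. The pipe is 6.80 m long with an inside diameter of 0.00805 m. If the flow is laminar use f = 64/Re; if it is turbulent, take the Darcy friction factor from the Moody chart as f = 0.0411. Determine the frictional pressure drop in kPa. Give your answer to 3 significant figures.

A = πD²/4 = π(0.00805)²/4 = 5.09e-05 m²; mean velocity V = ṁ/(ρA) = 0.00595/(622 · 5.09e-05) = 0.188 m/s.
Reynolds number Re = ρVD/μ = 622 · 0.188 · 0.00805 / 0.000137 = 6869.
Re > 4000 → turbulent; use the Moody-chart value f = 0.0411.
Darcy-Weisbach: ΔP = f(L/D)(ρV²/2) = 0.0411·(6.8/0.00805)·(622·0.188²/2) = 0.0411·844.7·10.99 = 381.4 Pa.
ΔP = 381.4 Pa = 0.381 kPa.

ΔP ≈ 0.381 kPa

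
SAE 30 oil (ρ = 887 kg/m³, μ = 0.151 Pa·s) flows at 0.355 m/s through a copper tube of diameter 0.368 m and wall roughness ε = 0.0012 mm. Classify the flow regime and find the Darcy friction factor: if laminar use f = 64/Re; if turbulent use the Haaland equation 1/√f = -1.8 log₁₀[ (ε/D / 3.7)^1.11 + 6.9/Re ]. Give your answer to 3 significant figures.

Re = ρVD/μ = 887·0.355·0.368/0.151 = 767.4.
Re < 2300 → laminar, so f = 64/Re = 0.0834 (roughness is irrelevant in laminar flow).

f ≈ 0.0834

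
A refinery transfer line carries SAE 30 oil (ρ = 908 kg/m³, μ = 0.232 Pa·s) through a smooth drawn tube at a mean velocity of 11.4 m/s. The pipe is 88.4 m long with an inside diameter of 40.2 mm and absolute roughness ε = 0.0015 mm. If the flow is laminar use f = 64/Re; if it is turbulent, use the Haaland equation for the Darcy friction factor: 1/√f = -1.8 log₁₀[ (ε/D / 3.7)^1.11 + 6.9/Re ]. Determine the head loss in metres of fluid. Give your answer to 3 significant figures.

h_f ≈ 520 m

Reynolds number Re = ρVD/μ = 908 · 11.4 · 0.0402 / 0.232 = 1794.
Re < 2300 → laminar flow, so f = 64/Re = 64/1794 = 0.03568 (the turbulent correlation is not needed).
Darcy-Weisbach: ΔP = f(L/D)(ρV²/2) = 0.03568·(88.4/0.0402)·(908·11.4²/2) = 0.03568·2199·5.9e+04 = 4.63e+06 Pa.
Head loss h_f = ΔP/(ρg) = 4.63e+06/(908·9.81) = 520 m.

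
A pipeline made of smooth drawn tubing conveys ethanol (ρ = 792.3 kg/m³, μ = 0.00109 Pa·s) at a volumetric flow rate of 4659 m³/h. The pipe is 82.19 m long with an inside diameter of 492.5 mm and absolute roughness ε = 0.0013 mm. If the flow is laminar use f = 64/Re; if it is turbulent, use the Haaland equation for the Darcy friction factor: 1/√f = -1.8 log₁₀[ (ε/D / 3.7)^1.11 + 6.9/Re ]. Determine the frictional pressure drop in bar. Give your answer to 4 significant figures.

Q = 4659 m³/h = 4659/3600 = 1.294 m³/s.
Cross-sectional area A = πD²/4 = π(0.4925)²/4 = 0.1905 m²; mean velocity V = Q/A = 1.294/0.1905 = 6.793 m/s.
Reynolds number Re = ρVD/μ = 792.3 · 6.793 · 0.4925 / 0.00109 = 2.432e+06.
Re > 4000 → turbulent. Relative roughness ε/D = 1.3e-06/0.4925 = 2.64e-06. Haaland: 1/√f = -1.8 log₁₀[(2.64e-06/3.7)^1.11 + 6.9/2.432e+06] = -1.8 log₁₀[1.5e-07 + 2.84e-06] = 9.944, so f = 0.01011.
Darcy-Weisbach: ΔP = f(L/D)(ρV²/2) = 0.01011·(82.19/0.4925)·(792.3·6.793²/2) = 0.01011·166.9·1.828e+04 = 3.085e+04 Pa.
ΔP = 3.085e+04 Pa = 0.3085 bar.

ΔP ≈ 0.3085 bar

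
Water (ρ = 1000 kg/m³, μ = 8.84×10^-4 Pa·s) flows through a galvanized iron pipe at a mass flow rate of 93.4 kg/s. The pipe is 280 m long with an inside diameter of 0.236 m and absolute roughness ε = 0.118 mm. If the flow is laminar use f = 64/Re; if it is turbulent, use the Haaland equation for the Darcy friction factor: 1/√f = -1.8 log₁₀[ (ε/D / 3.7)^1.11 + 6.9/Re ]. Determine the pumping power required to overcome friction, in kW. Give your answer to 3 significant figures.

P ≈ 4.42 kW

A = πD²/4 = π(0.236)²/4 = 0.04374 m²; mean velocity V = ṁ/(ρA) = 93.4/(1000 · 0.04374) = 2.135 m/s.
Reynolds number Re = ρVD/μ = 1000 · 2.135 · 0.236 / 0.000884 = 5.7e+05.
Re > 4000 → turbulent. Relative roughness ε/D = 0.000118/0.236 = 0.0005. Haaland: 1/√f = -1.8 log₁₀[(0.0005/3.7)^1.11 + 6.9/5.7e+05] = -1.8 log₁₀[5.07e-05 + 1.21e-05] = 7.563, so f = 0.01748.
Darcy-Weisbach: ΔP = f(L/D)(ρV²/2) = 0.01748·(280/0.236)·(1000·2.135²/2) = 0.01748·1186·2279 = 4.728e+04 Pa.
Q = ṁ/ρ = 93.4/1000 = 0.0934 m³/s.
Pumping power P = QΔP = 0.0934·4.728e+04 = 4416 W = 4.42 kW.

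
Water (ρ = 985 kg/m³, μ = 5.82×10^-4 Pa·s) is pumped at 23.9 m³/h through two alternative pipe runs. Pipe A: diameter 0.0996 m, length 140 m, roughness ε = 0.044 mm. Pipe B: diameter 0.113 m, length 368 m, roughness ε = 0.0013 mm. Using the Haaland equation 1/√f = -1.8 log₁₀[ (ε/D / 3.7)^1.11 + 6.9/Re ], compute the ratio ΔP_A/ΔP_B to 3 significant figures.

ΔP_A/ΔP_B ≈ 0.796

Pipe A: V = Q/A = 0.006639/0.007791 = 0.8521 m/s; Re = 1.436e+05; ε/D = 0.000442; Haaland → f = 0.01896; ΔP_A = f(L/D)(ρV²/2) = 9528 Pa.
Pipe B: V = Q/A = 0.006639/0.01003 = 0.662 m/s; Re = 1.266e+05; ε/D = 1.15e-05; Haaland → f = 0.01703; ΔP_B = f(L/D)(ρV²/2) = 1.197e+04 Pa.
ΔP_A/ΔP_B = 9528/1.197e+04 = 0.796.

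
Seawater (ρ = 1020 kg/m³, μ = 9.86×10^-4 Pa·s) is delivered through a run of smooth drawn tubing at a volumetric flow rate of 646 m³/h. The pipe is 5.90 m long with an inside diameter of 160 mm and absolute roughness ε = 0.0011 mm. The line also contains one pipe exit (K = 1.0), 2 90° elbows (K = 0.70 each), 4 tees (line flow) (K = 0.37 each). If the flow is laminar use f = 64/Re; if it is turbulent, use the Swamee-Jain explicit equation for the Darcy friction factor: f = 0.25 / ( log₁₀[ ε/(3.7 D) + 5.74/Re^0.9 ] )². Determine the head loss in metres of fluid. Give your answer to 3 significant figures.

h_f ≈ 17.4 m

Q = 646 m³/h = 646/3600 = 0.1794 m³/s.
Cross-sectional area A = πD²/4 = π(0.16)²/4 = 0.02011 m²; mean velocity V = Q/A = 0.1794/0.02011 = 8.925 m/s.
Reynolds number Re = ρVD/μ = 1020 · 8.925 · 0.16 / 0.000986 = 1.477e+06.
Re > 4000 → turbulent. Relative roughness ε/D = 1.1e-06/0.16 = 6.88e-06. Swamee-Jain: f = 0.25/(log₁₀[6.88e-06/3.7 + 5.74/1.477e+06^0.9])² = 0.25/(log₁₀[1.86e-06 + 1.61e-05])² = 0.25/(-4.746)² = 0.0111.
Total minor-loss coefficient ΣK = 1·1 + 2·0.7 + 4·0.37 = 3.88.
ΔP = [f·L/D + ΣK]·(ρV²/2) = [0.0111·5.9/0.16 + 3.88]·(1020·8.925²/2) = [0.4093 + 3.88]·4.062e+04 = 1.742e+05 Pa.
Head loss h_f = ΔP/(ρg) = 1.742e+05/(1020·9.81) = 17.4 m.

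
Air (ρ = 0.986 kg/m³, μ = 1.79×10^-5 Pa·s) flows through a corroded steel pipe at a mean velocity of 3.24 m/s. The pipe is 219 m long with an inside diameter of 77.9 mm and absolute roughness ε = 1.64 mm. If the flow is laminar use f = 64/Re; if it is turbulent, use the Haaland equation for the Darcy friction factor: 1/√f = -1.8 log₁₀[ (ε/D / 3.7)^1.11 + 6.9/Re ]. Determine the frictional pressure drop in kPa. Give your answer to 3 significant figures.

ΔP ≈ 0.761 kPa

Reynolds number Re = ρVD/μ = 0.986 · 3.24 · 0.0779 / 1.79e-05 = 1.39e+04.
Re > 4000 → turbulent. Relative roughness ε/D = 0.00164/0.0779 = 0.0211. Haaland: 1/√f = -1.8 log₁₀[(0.0211/3.7)^1.11 + 6.9/1.39e+04] = -1.8 log₁₀[0.00322 + 0.000496] = 4.373, so f = 0.05229.
Darcy-Weisbach: ΔP = f(L/D)(ρV²/2) = 0.05229·(219/0.0779)·(0.986·3.24²/2) = 0.05229·2811·5.175 = 760.7 Pa.
ΔP = 760.7 Pa = 0.761 kPa.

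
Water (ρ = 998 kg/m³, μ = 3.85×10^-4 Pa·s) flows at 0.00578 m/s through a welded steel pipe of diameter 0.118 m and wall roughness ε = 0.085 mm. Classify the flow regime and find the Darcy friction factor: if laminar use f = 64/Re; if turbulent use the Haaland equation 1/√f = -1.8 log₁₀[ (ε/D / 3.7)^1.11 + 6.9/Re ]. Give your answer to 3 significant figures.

Re = ρVD/μ = 998·0.00578·0.118/0.000385 = 1768.
Re < 2300 → laminar, so f = 64/Re = 0.0362 (roughness is irrelevant in laminar flow).

f ≈ 0.0362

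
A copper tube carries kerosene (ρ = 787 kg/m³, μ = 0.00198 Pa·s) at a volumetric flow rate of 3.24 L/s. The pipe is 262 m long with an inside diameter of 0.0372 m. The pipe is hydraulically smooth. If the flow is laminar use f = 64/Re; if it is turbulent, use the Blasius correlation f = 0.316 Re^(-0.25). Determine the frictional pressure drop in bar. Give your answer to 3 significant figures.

Q = 3.24 L/s = 3.24/1000 = 0.00324 m³/s.
Cross-sectional area A = πD²/4 = π(0.0372)²/4 = 0.001087 m²; mean velocity V = Q/A = 0.00324/0.001087 = 2.981 m/s.
Reynolds number Re = ρVD/μ = 787 · 2.981 · 0.0372 / 0.00198 = 4.408e+04.
Re > 4000 → turbulent. Smooth-pipe (Blasius): f = 0.316 Re^(-0.25) = 0.316/(4.408e+04)^0.25 = 0.02181.
Darcy-Weisbach: ΔP = f(L/D)(ρV²/2) = 0.02181·(262/0.0372)·(787·2.981²/2) = 0.02181·7043·3497 = 5.371e+05 Pa.
ΔP = 5.371e+05 Pa = 5.37 bar.

ΔP ≈ 5.37 bar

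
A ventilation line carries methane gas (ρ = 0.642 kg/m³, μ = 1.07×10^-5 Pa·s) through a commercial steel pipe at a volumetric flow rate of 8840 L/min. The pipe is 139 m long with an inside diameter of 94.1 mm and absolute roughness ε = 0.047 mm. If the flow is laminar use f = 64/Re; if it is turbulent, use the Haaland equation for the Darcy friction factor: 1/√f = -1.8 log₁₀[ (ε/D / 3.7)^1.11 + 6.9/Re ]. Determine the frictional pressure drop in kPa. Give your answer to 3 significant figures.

ΔP ≈ 4.18 kPa

Q = 8840 L/min = 8840/60000 = 0.1473 m³/s.
Cross-sectional area A = πD²/4 = π(0.0941)²/4 = 0.006955 m²; mean velocity V = Q/A = 0.1473/0.006955 = 21.19 m/s.
Reynolds number Re = ρVD/μ = 0.642 · 21.19 · 0.0941 / 1.07e-05 = 1.196e+05.
Re > 4000 → turbulent. Relative roughness ε/D = 4.7e-05/0.0941 = 0.000499. Haaland: 1/√f = -1.8 log₁₀[(0.000499/3.7)^1.11 + 6.9/1.196e+05] = -1.8 log₁₀[5.07e-05 + 5.77e-05] = 7.137, so f = 0.01963.
Darcy-Weisbach: ΔP = f(L/D)(ρV²/2) = 0.01963·(139/0.0941)·(0.642·21.19²/2) = 0.01963·1477·144.1 = 4178 Pa.
ΔP = 4178 Pa = 4.18 kPa.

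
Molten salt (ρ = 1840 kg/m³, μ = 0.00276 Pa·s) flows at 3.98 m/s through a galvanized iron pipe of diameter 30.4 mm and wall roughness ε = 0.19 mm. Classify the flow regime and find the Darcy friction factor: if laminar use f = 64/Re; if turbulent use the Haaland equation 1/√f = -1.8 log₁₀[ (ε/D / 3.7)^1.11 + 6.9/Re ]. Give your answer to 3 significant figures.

Re = ρVD/μ = 1840·3.98·0.0304/0.00276 = 8.066e+04.
Re > 4000 → turbulent. ε/D = 0.00019/0.0304 = 0.00625; Haaland: 1/√f = -1.8 log₁₀[0.000837 + 8.55e-05] = 5.463, so f = 0.03351.

f ≈ 0.0335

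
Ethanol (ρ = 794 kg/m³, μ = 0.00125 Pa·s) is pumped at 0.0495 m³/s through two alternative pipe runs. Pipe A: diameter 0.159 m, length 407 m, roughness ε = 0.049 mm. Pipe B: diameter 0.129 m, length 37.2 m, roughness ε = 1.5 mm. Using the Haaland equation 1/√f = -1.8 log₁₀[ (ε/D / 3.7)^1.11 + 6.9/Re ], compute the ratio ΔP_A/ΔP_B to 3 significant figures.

ΔP_A/ΔP_B ≈ 1.64

Pipe A: V = Q/A = 0.0495/0.01986 = 2.493 m/s; Re = 2.518e+05; ε/D = 0.000308; Haaland → f = 0.01714; ΔP_A = f(L/D)(ρV²/2) = 1.082e+05 Pa.
Pipe B: V = Q/A = 0.0495/0.01307 = 3.787 m/s; Re = 3.103e+05; ε/D = 0.0116; Haaland → f = 0.04016; ΔP_B = f(L/D)(ρV²/2) = 6.595e+04 Pa.
ΔP_A/ΔP_B = 1.082e+05/6.595e+04 = 1.64.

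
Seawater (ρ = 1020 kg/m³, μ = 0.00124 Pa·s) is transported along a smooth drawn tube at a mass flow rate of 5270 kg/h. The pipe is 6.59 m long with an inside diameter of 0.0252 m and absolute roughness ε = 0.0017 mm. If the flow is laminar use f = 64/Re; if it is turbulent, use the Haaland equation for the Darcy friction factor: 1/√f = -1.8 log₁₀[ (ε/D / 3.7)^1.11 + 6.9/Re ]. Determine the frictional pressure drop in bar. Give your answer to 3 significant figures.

ṁ = 5270 kg/h = 5270/3600 = 1.464 kg/s.
A = πD²/4 = π(0.0252)²/4 = 0.0004988 m²; mean velocity V = ṁ/(ρA) = 1.464/(1020 · 0.0004988) = 2.878 m/s.
Reynolds number Re = ρVD/μ = 1020 · 2.878 · 0.0252 / 0.00124 = 5.965e+04.
Re > 4000 → turbulent. Relative roughness ε/D = 1.7e-06/0.0252 = 6.75e-05. Haaland: 1/√f = -1.8 log₁₀[(6.75e-05/3.7)^1.11 + 6.9/5.965e+04] = -1.8 log₁₀[5.49e-06 + 0.000116] = 7.05, so f = 0.02012.
Darcy-Weisbach: ΔP = f(L/D)(ρV²/2) = 0.02012·(6.59/0.0252)·(1020·2.878²/2) = 0.02012·261.5·4223 = 2.222e+04 Pa.
ΔP = 2.222e+04 Pa = 0.222 bar.

ΔP ≈ 0.222 bar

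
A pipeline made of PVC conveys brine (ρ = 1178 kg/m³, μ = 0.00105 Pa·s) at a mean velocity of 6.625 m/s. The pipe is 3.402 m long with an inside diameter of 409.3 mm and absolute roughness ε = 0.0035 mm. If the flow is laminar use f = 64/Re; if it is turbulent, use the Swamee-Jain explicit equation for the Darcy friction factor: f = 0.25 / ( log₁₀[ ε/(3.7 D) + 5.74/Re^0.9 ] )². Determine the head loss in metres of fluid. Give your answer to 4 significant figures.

Reynolds number Re = ρVD/μ = 1178 · 6.625 · 0.4093 / 0.00105 = 3.042e+06.
Re > 4000 → turbulent. Relative roughness ε/D = 3.5e-06/0.4093 = 8.55e-06. Swamee-Jain: f = 0.25/(log₁₀[8.55e-06/3.7 + 5.74/3.042e+06^0.9])² = 0.25/(log₁₀[2.31e-06 + 8.4e-06])² = 0.25/(-4.97)² = 0.01012.
Darcy-Weisbach: ΔP = f(L/D)(ρV²/2) = 0.01012·(3.402/0.4093)·(1178·6.625²/2) = 0.01012·8.312·2.585e+04 = 2174 Pa.
Head loss h_f = ΔP/(ρg) = 2174/(1178·9.81) = 0.1882 m.

h_f ≈ 0.1882 m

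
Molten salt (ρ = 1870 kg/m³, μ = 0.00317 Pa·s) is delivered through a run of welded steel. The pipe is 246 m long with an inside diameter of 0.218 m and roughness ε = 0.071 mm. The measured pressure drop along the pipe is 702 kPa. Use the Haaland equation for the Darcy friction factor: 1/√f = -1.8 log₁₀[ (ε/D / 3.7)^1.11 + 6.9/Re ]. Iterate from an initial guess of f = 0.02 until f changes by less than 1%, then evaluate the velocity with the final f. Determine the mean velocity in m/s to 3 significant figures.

V ≈ 6.46 m/s

Rearranging Darcy-Weisbach: V = √(2·ΔP·D/(f·L·ρ)). With ε/D = 7.1e-05/0.218 = 0.000326, iterate starting from f = 0.02:
  f = 0.02 → V = √(2·7.02e+05·0.218/(0.02·246·1870)) = 5.768 m/s; Re = ρVD/μ = 7.417e+05; f → 0.01602
  f = 0.01602 → V = 6.444 m/s; Re = 8.287e+05; f → 0.01594
Converged (Δf/f < 1%). With the final f = 0.01594: V = √(2·7.02e+05·0.218/(0.01594·246·1870)) = 6.46 m/s.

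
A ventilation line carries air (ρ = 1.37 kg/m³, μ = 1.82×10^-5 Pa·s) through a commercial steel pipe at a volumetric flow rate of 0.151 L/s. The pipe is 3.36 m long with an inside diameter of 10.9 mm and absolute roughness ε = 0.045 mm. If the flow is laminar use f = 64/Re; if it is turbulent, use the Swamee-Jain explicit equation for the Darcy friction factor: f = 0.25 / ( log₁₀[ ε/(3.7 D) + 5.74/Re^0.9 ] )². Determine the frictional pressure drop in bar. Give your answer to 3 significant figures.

ΔP ≈ 2.67×10^-4 bar

Q = 0.151 L/s = 0.151/1000 = 0.000151 m³/s.
Cross-sectional area A = πD²/4 = π(0.0109)²/4 = 9.331e-05 m²; mean velocity V = Q/A = 0.000151/9.331e-05 = 1.618 m/s.
Reynolds number Re = ρVD/μ = 1.37 · 1.618 · 0.0109 / 1.82e-05 = 1328.
Re < 2300 → laminar flow, so f = 64/Re = 64/1328 = 0.0482 (the turbulent correlation is not needed).
Darcy-Weisbach: ΔP = f(L/D)(ρV²/2) = 0.0482·(3.36/0.0109)·(1.37·1.618²/2) = 0.0482·308.3·1.794 = 26.65 Pa.
ΔP = 26.65 Pa = 2.67×10^-4 bar.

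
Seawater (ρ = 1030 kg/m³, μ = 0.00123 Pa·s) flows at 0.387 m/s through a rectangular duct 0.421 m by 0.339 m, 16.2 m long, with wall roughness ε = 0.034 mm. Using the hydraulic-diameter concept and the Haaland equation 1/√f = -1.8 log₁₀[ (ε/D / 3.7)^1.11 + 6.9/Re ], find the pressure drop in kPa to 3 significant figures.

Hydraulic diameter D_h = 4A/P = 4·(0.421·0.339)/(2·(0.421+0.339)) = 0.5709/1.52 = 0.3756 m.
Re = ρVD_h/μ = 1030·0.387·0.3756/0.00123 = 1.217e+05.
ε/D_h = 3.4e-05/0.3756 = 9.05e-05; Haaland gives 1/√f = -1.8 log₁₀[7.61e-06+5.67e-05] = 7.545, so f = 0.01757.
ΔP = f(L/D_h)(ρV²/2) = 0.01757·16.2/0.3756·77.13 = 58.44 Pa.
ΔP = 0.0584 kPa.

ΔP ≈ 0.0584 kPa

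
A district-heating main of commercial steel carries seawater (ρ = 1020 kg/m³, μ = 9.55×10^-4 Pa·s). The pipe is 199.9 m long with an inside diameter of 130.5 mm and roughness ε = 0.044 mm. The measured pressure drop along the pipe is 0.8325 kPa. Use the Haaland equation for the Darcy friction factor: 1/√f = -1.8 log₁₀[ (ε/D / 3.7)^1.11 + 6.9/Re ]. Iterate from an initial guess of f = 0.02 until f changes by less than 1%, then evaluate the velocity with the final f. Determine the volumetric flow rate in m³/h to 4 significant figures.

Rearranging Darcy-Weisbach: V = √(2·ΔP·D/(f·L·ρ)). With ε/D = 4.4e-05/0.1305 = 0.000337, iterate starting from f = 0.02:
  f = 0.02 → V = √(2·832.5·0.1305/(0.02·199.9·1020)) = 0.2308 m/s; Re = ρVD/μ = 3.217e+04; f → 0.02372
  f = 0.02372 → V = 0.2119 m/s; Re = 2.954e+04; f → 0.02415
  f = 0.02415 → V = 0.21 m/s; Re = 2.928e+04; f → 0.0242
Converged (Δf/f < 1%). With the final f = 0.0242: V = √(2·832.5·0.1305/(0.0242·199.9·1020)) = 0.2098 m/s.
Q = V·A = 0.2098·(π/4·0.1305²) = 0.002807 m³/s = 10.10 m³/h.

Q ≈ 10.10 m³/h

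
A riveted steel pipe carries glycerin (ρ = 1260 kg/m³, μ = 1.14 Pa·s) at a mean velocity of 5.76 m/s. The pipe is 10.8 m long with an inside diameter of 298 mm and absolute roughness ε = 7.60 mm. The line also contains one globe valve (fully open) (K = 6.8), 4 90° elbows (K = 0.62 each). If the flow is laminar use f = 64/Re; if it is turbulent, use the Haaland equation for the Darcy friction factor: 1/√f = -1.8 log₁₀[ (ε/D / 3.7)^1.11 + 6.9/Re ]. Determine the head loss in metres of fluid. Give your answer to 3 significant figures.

h_f ≈ 17.8 m

Reynolds number Re = ρVD/μ = 1260 · 5.76 · 0.298 / 1.14 = 1897.
Re < 2300 → laminar flow, so f = 64/Re = 64/1897 = 0.03373 (the turbulent correlation is not needed).
Total minor-loss coefficient ΣK = 1·6.8 + 4·0.62 = 9.28.
ΔP = [f·L/D + ΣK]·(ρV²/2) = [0.03373·10.8/0.298 + 9.28]·(1260·5.76²/2) = [1.223 + 9.28]·2.09e+04 = 2.195e+05 Pa.
Head loss h_f = ΔP/(ρg) = 2.195e+05/(1260·9.81) = 17.8 m.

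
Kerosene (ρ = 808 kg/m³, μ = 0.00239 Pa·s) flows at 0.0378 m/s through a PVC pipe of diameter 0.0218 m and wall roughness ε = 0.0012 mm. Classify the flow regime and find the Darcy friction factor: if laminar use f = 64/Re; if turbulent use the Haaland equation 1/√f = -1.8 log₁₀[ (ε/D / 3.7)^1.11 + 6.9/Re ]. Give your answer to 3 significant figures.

Re = ρVD/μ = 808·0.0378·0.0218/0.00239 = 278.6.
Re < 2300 → laminar, so f = 64/Re = 0.2297 (roughness is irrelevant in laminar flow).

f ≈ 0.230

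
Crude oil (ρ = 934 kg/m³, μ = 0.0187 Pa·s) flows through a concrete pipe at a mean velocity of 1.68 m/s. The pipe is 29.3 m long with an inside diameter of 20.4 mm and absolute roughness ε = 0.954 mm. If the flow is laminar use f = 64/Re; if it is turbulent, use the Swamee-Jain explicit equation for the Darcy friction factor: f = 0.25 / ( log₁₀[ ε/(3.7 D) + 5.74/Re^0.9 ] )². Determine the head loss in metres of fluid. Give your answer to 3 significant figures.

Reynolds number Re = ρVD/μ = 934 · 1.68 · 0.0204 / 0.0187 = 1712.
Re < 2300 → laminar flow, so f = 64/Re = 64/1712 = 0.03739 (the turbulent correlation is not needed).
Darcy-Weisbach: ΔP = f(L/D)(ρV²/2) = 0.03739·(29.3/0.0204)·(934·1.68²/2) = 0.03739·1436·1318 = 7.078e+04 Pa.
Head loss h_f = ΔP/(ρg) = 7.078e+04/(934·9.81) = 7.72 m.

h_f ≈ 7.72 m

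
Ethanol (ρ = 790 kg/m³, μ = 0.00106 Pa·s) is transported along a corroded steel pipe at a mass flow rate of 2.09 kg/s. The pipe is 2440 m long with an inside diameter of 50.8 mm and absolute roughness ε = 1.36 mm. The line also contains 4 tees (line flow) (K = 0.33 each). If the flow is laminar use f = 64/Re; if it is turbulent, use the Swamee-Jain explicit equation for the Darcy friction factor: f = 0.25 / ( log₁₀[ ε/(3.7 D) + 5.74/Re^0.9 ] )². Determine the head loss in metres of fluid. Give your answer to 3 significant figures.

h_f ≈ 232 m

A = πD²/4 = π(0.0508)²/4 = 0.002027 m²; mean velocity V = ṁ/(ρA) = 2.09/(790 · 0.002027) = 1.305 m/s.
Reynolds number Re = ρVD/μ = 790 · 1.305 · 0.0508 / 0.00106 = 4.942e+04.
Re > 4000 → turbulent. Relative roughness ε/D = 0.00136/0.0508 = 0.0268. Swamee-Jain: f = 0.25/(log₁₀[0.0268/3.7 + 5.74/4.942e+04^0.9])² = 0.25/(log₁₀[0.00724 + 0.000342])² = 0.25/(-2.12)² = 0.0556.
Total minor-loss coefficient ΣK = 4·0.33 = 1.32.
ΔP = [f·L/D + ΣK]·(ρV²/2) = [0.0556·2440/0.0508 + 1.32]·(790·1.305²/2) = [2671 + 1.32]·673 = 1.798e+06 Pa.
Head loss h_f = ΔP/(ρg) = 1.798e+06/(790·9.81) = 232 m.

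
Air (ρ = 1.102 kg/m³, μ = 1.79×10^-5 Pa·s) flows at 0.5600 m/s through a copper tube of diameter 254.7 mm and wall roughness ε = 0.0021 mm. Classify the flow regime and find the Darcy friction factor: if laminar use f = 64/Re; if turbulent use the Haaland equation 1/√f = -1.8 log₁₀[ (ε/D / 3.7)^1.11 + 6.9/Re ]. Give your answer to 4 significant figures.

f ≈ 0.03203

Re = ρVD/μ = 1.102·0.56·0.2547/1.79e-05 = 8781.
Re > 4000 → turbulent. ε/D = 2.1e-06/0.2547 = 8.24e-06; Haaland: 1/√f = -1.8 log₁₀[5.32e-07 + 0.000786] = 5.588, so f = 0.03203.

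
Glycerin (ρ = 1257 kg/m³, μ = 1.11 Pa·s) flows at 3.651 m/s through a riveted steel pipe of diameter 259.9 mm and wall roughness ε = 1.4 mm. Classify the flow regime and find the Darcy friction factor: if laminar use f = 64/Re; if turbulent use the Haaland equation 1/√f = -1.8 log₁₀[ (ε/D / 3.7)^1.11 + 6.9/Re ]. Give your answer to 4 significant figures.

f ≈ 0.05956

Re = ρVD/μ = 1257·3.651·0.2599/1.11 = 1075.
Re < 2300 → laminar, so f = 64/Re = 0.05956 (roughness is irrelevant in laminar flow).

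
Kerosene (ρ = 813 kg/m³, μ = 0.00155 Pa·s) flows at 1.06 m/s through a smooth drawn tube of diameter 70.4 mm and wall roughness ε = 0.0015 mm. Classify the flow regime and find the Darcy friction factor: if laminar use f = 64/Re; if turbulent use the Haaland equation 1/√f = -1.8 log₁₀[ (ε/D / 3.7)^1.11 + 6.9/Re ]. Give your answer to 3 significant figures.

Re = ρVD/μ = 813·1.06·0.0704/0.00155 = 3.914e+04.
Re > 4000 → turbulent. ε/D = 1.5e-06/0.0704 = 2.13e-05; Haaland: 1/√f = -1.8 log₁₀[1.53e-06 + 0.000176] = 6.75, so f = 0.02195.

f ≈ 0.0219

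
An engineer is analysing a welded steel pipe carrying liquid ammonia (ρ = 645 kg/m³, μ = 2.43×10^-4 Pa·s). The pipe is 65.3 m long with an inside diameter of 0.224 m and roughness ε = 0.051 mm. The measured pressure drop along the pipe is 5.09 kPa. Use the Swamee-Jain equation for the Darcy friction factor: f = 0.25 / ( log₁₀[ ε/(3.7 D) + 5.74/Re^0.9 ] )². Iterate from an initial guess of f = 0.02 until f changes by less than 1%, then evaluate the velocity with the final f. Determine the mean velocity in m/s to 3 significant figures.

Rearranging Darcy-Weisbach: V = √(2·ΔP·D/(f·L·ρ)). With ε/D = 5.1e-05/0.224 = 0.000228, iterate starting from f = 0.02:
  f = 0.02 → V = √(2·5090·0.224/(0.02·65.3·645)) = 1.645 m/s; Re = ρVD/μ = 9.782e+05; f → 0.01508
  f = 0.01508 → V = 1.895 m/s; Re = 1.127e+06; f → 0.01498
Converged (Δf/f < 1%). With the final f = 0.01498: V = √(2·5090·0.224/(0.01498·65.3·645)) = 1.901 m/s.

V ≈ 1.90 m/s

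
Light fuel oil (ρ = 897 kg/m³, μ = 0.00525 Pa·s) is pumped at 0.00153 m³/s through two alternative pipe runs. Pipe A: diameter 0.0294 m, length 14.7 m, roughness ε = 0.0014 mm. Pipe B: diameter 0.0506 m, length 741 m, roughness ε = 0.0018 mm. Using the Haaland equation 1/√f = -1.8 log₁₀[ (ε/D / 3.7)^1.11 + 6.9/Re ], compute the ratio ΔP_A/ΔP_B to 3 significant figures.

ΔP_A/ΔP_B ≈ 0.257

Pipe A: V = Q/A = 0.00153/0.0006789 = 2.254 m/s; Re = 1.132e+04; ε/D = 4.76e-05; Haaland → f = 0.02991; ΔP_A = f(L/D)(ρV²/2) = 3.407e+04 Pa.
Pipe B: V = Q/A = 0.00153/0.002011 = 0.7609 m/s; Re = 6578; ε/D = 3.56e-05; Haaland → f = 0.0348; ΔP_B = f(L/D)(ρV²/2) = 1.323e+05 Pa.
ΔP_A/ΔP_B = 3.407e+04/1.323e+05 = 0.257.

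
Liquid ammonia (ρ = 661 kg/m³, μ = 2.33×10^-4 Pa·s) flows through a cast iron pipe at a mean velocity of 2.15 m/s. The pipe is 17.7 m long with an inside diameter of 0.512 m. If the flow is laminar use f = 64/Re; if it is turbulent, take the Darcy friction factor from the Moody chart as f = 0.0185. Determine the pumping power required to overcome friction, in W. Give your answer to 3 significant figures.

P ≈ 433 W

Reynolds number Re = ρVD/μ = 661 · 2.15 · 0.512 / 0.000233 = 3.123e+06.
Re > 4000 → turbulent; use the Moody-chart value f = 0.0185.
Darcy-Weisbach: ΔP = f(L/D)(ρV²/2) = 0.0185·(17.7/0.512)·(661·2.15²/2) = 0.0185·34.57·1528 = 977.1 Pa.
Q = V·A = 2.15·0.2059 = 0.4427 m³/s.
Pumping power P = QΔP = 0.4427·977.1 = 432.5 W = 433 W.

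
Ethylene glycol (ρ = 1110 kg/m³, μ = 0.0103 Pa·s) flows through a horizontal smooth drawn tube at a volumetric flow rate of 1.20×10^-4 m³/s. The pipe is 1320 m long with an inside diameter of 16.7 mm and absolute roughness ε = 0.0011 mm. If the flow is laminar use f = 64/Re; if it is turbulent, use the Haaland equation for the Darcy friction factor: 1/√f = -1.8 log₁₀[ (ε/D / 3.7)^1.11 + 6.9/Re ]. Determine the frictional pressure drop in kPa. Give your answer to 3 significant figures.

Cross-sectional area A = πD²/4 = π(0.0167)²/4 = 0.000219 m²; mean velocity V = Q/A = 0.00012/0.000219 = 0.5478 m/s.
Reynolds number Re = ρVD/μ = 1110 · 0.5478 · 0.0167 / 0.0103 = 986.
Re < 2300 → laminar flow, so f = 64/Re = 64/986 = 0.06491 (the turbulent correlation is not needed).
Darcy-Weisbach: ΔP = f(L/D)(ρV²/2) = 0.06491·(1320/0.0167)·(1110·0.5478²/2) = 0.06491·7.904e+04·166.6 = 8.546e+05 Pa.
ΔP = 8.546e+05 Pa = 855 kPa.

ΔP ≈ 855 kPa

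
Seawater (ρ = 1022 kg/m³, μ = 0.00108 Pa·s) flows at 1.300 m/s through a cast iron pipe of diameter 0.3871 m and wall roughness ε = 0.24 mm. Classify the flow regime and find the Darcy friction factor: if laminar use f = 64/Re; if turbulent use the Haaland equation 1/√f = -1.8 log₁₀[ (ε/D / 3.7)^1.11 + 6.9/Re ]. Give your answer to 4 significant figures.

Re = ρVD/μ = 1022·1.3·0.3871/0.00108 = 4.762e+05.
Re > 4000 → turbulent. ε/D = 0.00024/0.3871 = 0.00062; Haaland: 1/√f = -1.8 log₁₀[6.44e-05 + 1.45e-05] = 7.385, so f = 0.01833.

f ≈ 0.01833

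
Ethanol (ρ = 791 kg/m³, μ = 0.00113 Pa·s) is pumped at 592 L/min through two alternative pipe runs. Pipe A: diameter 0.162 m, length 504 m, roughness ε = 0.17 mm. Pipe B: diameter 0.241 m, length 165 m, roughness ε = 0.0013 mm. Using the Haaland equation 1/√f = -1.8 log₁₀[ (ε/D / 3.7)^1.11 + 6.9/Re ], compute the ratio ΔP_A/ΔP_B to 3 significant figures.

ΔP_A/ΔP_B ≈ 23.6

Pipe A: V = Q/A = 0.009867/0.02061 = 0.4787 m/s; Re = 5.428e+04; ε/D = 0.00105; Haaland → f = 0.02362; ΔP_A = f(L/D)(ρV²/2) = 6658 Pa.
Pipe B: V = Q/A = 0.009867/0.04562 = 0.2163 m/s; Re = 3.649e+04; ε/D = 5.39e-06; Haaland → f = 0.02227; ΔP_B = f(L/D)(ρV²/2) = 282.2 Pa.
ΔP_A/ΔP_B = 6658/282.2 = 23.6.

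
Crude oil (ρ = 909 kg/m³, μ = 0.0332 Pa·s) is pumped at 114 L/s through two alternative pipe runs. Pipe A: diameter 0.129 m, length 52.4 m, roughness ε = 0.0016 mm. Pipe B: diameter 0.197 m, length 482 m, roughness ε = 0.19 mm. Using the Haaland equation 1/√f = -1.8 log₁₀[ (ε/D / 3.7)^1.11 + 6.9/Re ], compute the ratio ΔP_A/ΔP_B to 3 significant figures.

Pipe A: V = Q/A = 0.114/0.01307 = 8.722 m/s; Re = 3.081e+04; ε/D = 1.24e-05; Haaland → f = 0.02319; ΔP_A = f(L/D)(ρV²/2) = 3.257e+05 Pa.
Pipe B: V = Q/A = 0.114/0.03048 = 3.74 m/s; Re = 2.017e+04; ε/D = 0.000964; Haaland → f = 0.02751; ΔP_B = f(L/D)(ρV²/2) = 4.279e+05 Pa.
ΔP_A/ΔP_B = 3.257e+05/4.279e+05 = 0.761.

ΔP_A/ΔP_B ≈ 0.761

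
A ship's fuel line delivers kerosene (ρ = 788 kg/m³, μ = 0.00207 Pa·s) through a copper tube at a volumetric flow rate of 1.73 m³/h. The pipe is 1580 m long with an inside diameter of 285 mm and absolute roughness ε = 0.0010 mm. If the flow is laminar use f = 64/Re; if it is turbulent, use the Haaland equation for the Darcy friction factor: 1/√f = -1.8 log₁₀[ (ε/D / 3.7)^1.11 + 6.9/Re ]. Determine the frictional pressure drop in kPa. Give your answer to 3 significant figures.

ΔP ≈ 0.00971 kPa

Q = 1.73 m³/h = 1.73/3600 = 0.0004806 m³/s.
Cross-sectional area A = πD²/4 = π(0.285)²/4 = 0.06379 m²; mean velocity V = Q/A = 0.0004806/0.06379 = 0.007533 m/s.
Reynolds number Re = ρVD/μ = 788 · 0.007533 · 0.285 / 0.00207 = 817.3.
Re < 2300 → laminar flow, so f = 64/Re = 64/817.3 = 0.07831 (the turbulent correlation is not needed).
Darcy-Weisbach: ΔP = f(L/D)(ρV²/2) = 0.07831·(1580/0.285)·(788·0.007533²/2) = 0.07831·5544·0.02236 = 9.706 Pa.
ΔP = 9.706 Pa = 0.00971 kPa.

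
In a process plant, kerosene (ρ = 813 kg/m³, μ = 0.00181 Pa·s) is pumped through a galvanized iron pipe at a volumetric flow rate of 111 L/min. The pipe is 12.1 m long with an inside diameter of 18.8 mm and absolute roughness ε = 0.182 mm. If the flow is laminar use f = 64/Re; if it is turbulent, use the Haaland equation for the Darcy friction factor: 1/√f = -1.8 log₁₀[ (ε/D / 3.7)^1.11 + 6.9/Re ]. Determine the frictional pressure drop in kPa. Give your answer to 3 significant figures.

ΔP ≈ 448 kPa

Q = 111 L/min = 111/60000 = 0.00185 m³/s.
Cross-sectional area A = πD²/4 = π(0.0188)²/4 = 0.0002776 m²; mean velocity V = Q/A = 0.00185/0.0002776 = 6.664 m/s.
Reynolds number Re = ρVD/μ = 813 · 6.664 · 0.0188 / 0.00181 = 5.628e+04.
Re > 4000 → turbulent. Relative roughness ε/D = 0.000182/0.0188 = 0.00968. Haaland: 1/√f = -1.8 log₁₀[(0.00968/3.7)^1.11 + 6.9/5.628e+04] = -1.8 log₁₀[0.00136 + 0.000123] = 5.092, so f = 0.03857.
Darcy-Weisbach: ΔP = f(L/D)(ρV²/2) = 0.03857·(12.1/0.0188)·(813·6.664²/2) = 0.03857·643.6·1.805e+04 = 4.482e+05 Pa.
ΔP = 4.482e+05 Pa = 448 kPa.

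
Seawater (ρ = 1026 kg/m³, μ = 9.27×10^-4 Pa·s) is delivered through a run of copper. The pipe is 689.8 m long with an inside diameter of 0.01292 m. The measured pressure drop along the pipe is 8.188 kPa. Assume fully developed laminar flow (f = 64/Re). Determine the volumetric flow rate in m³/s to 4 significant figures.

Q ≈ 8.757×10^-6 m³/s

For laminar flow, f = 64/Re with Re = ρVD/μ, so Darcy-Weisbach reduces to ΔP = 32μLV/D². Solving for V: V = ΔP·D²/(32μL) = 8188·(0.01292)²/(32·0.000927·689.8) = 0.0668 m/s.
Check: Re = ρVD/μ = 1026·0.0668·0.01292/0.000927 = 955.2 < 2300, so the laminar assumption holds.
Q = V·A = 0.0668·(π/4·0.01292²) = 8.757e-06 m³/s = 8.757×10^-6 m³/s.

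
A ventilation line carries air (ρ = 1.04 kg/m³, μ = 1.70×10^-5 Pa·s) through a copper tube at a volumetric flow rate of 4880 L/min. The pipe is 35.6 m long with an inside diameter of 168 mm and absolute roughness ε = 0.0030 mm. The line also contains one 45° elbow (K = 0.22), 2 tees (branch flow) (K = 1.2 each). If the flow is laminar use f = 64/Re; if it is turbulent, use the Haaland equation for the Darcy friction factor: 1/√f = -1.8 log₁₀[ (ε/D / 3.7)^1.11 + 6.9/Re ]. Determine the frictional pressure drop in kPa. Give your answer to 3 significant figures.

Q = 4880 L/min = 4880/60000 = 0.08133 m³/s.
Cross-sectional area A = πD²/4 = π(0.168)²/4 = 0.02217 m²; mean velocity V = Q/A = 0.08133/0.02217 = 3.669 m/s.
Reynolds number Re = ρVD/μ = 1.04 · 3.669 · 0.168 / 1.7e-05 = 3.771e+04.
Re > 4000 → turbulent. Relative roughness ε/D = 3e-06/0.168 = 1.79e-05. Haaland: 1/√f = -1.8 log₁₀[(1.79e-05/3.7)^1.11 + 6.9/3.771e+04] = -1.8 log₁₀[1.26e-06 + 0.000183] = 6.722, so f = 0.02213.
Total minor-loss coefficient ΣK = 1·0.22 + 2·1.2 = 2.62.
ΔP = [f·L/D + ΣK]·(ρV²/2) = [0.02213·35.6/0.168 + 2.62]·(1.04·3.669²/2) = [4.689 + 2.62]·7 = 51.17 Pa.
ΔP = 51.17 Pa = 0.0512 kPa.

ΔP ≈ 0.0512 kPa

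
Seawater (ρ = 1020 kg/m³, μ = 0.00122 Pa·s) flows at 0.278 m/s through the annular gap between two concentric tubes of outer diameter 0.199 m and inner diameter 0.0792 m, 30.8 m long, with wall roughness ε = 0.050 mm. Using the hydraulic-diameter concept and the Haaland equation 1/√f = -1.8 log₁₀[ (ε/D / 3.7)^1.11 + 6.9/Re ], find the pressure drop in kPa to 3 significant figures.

ΔP ≈ 0.250 kPa

Hydraulic diameter D_h = 4A/P = D_o - D_i = 0.199 - 0.0792 = 0.1198 m.
Re = ρVD_h/μ = 1020·0.278·0.1198/0.00122 = 2.784e+04.
ε/D_h = 5e-05/0.1198 = 0.000417; Haaland gives 1/√f = -1.8 log₁₀[4.15e-05+0.000248] = 6.37, so f = 0.02465.
ΔP = f(L/D_h)(ρV²/2) = 0.02465·30.8/0.1198·39.41 = 249.8 Pa.
ΔP = 0.250 kPa.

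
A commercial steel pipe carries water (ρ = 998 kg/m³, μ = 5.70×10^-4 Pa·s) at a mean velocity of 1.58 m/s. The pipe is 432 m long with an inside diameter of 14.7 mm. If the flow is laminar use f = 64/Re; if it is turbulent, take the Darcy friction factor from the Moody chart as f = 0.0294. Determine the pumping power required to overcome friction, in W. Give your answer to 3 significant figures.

P ≈ 289 W

Reynolds number Re = ρVD/μ = 998 · 1.58 · 0.0147 / 0.00057 = 4.067e+04.
Re > 4000 → turbulent; use the Moody-chart value f = 0.0294.
Darcy-Weisbach: ΔP = f(L/D)(ρV²/2) = 0.0294·(432/0.0147)·(998·1.58²/2) = 0.0294·2.939e+04·1246 = 1.076e+06 Pa.
Q = V·A = 1.58·0.0001697 = 0.0002682 m³/s.
Pumping power P = QΔP = 0.0002682·1.076e+06 = 288.6 W = 289 W.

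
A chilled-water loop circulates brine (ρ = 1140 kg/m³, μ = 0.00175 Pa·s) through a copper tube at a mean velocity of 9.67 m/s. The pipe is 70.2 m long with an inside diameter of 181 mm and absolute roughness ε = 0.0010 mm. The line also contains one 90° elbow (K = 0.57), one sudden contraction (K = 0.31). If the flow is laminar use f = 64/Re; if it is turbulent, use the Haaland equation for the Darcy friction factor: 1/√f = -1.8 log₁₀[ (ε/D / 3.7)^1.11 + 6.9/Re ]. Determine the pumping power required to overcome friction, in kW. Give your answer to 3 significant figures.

Reynolds number Re = ρVD/μ = 1140 · 9.67 · 0.181 / 0.00175 = 1.14e+06.
Re > 4000 → turbulent. Relative roughness ε/D = 1e-06/0.181 = 5.52e-06. Haaland: 1/√f = -1.8 log₁₀[(5.52e-06/3.7)^1.11 + 6.9/1.14e+06] = -1.8 log₁₀[3.41e-07 + 6.05e-06] = 9.35, so f = 0.01144.
Total minor-loss coefficient ΣK = 1·0.57 + 1·0.31 = 0.88.
ΔP = [f·L/D + ΣK]·(ρV²/2) = [0.01144·70.2/0.181 + 0.88]·(1140·9.67²/2) = [4.437 + 0.88]·5.33e+04 = 2.834e+05 Pa.
Q = V·A = 9.67·0.02573 = 0.2488 m³/s.
Pumping power P = QΔP = 0.2488·2.834e+05 = 70510 W = 70.5 kW.

P ≈ 70.5 kW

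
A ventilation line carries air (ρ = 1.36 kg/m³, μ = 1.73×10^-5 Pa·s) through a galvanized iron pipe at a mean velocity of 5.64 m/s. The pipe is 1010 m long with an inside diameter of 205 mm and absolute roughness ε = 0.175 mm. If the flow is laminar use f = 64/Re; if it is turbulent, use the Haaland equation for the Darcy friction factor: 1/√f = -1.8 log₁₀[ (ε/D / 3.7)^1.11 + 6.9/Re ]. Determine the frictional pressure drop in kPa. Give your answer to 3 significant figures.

Reynolds number Re = ρVD/μ = 1.36 · 5.64 · 0.205 / 1.73e-05 = 9.089e+04.
Re > 4000 → turbulent. Relative roughness ε/D = 0.000175/0.205 = 0.000854. Haaland: 1/√f = -1.8 log₁₀[(0.000854/3.7)^1.11 + 6.9/9.089e+04] = -1.8 log₁₀[9.18e-05 + 7.59e-05] = 6.796, so f = 0.02165.
Darcy-Weisbach: ΔP = f(L/D)(ρV²/2) = 0.02165·(1010/0.205)·(1.36·5.64²/2) = 0.02165·4927·21.63 = 2308 Pa.
ΔP = 2308 Pa = 2.31 kPa.

ΔP ≈ 2.31 kPa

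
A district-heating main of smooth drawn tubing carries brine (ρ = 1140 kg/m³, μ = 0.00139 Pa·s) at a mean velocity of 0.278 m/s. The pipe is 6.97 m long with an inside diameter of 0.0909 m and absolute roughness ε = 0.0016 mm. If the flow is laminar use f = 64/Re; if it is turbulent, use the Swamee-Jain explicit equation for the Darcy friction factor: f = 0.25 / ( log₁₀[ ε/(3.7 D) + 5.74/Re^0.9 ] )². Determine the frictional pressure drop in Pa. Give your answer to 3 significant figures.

ΔP ≈ 86.6 Pa

Reynolds number Re = ρVD/μ = 1140 · 0.278 · 0.0909 / 0.00139 = 2.073e+04.
Re > 4000 → turbulent. Relative roughness ε/D = 1.6e-06/0.0909 = 1.76e-05. Swamee-Jain: f = 0.25/(log₁₀[1.76e-05/3.7 + 5.74/2.073e+04^0.9])² = 0.25/(log₁₀[4.76e-06 + 0.000748])² = 0.25/(-3.123)² = 0.02563.
Darcy-Weisbach: ΔP = f(L/D)(ρV²/2) = 0.02563·(6.97/0.0909)·(1140·0.278²/2) = 0.02563·76.68·44.05 = 86.57 Pa.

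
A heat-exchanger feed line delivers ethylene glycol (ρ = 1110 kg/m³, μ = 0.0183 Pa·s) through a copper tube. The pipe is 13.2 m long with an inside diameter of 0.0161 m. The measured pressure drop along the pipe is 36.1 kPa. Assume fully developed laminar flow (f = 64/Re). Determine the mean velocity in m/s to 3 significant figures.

For laminar flow, f = 64/Re with Re = ρVD/μ, so Darcy-Weisbach reduces to ΔP = 32μLV/D². Solving for V: V = ΔP·D²/(32μL) = 3.61e+04·(0.0161)²/(32·0.0183·13.2) = 1.211 m/s.
Check: Re = ρVD/μ = 1110·1.211·0.0161/0.0183 = 1182 < 2300, so the laminar assumption holds.

V ≈ 1.21 m/s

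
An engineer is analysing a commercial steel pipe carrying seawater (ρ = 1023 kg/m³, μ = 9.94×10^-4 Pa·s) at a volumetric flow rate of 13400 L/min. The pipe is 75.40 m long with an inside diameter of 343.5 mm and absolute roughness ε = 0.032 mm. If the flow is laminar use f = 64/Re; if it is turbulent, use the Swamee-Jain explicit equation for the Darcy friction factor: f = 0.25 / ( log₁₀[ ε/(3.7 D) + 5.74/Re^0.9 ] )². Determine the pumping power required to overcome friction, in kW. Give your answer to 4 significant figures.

P ≈ 1.981 kW

Q = 13400 L/min = 13400/60000 = 0.2233 m³/s.
Cross-sectional area A = πD²/4 = π(0.3435)²/4 = 0.09267 m²; mean velocity V = Q/A = 0.2233/0.09267 = 2.41 m/s.
Reynolds number Re = ρVD/μ = 1023 · 2.41 · 0.3435 / 0.000994 = 8.52e+05.
Re > 4000 → turbulent. Relative roughness ε/D = 3.2e-05/0.3435 = 9.32e-05. Swamee-Jain: f = 0.25/(log₁₀[9.32e-05/3.7 + 5.74/8.52e+05^0.9])² = 0.25/(log₁₀[2.52e-05 + 2.64e-05])² = 0.25/(-4.288)² = 0.0136.
Darcy-Weisbach: ΔP = f(L/D)(ρV²/2) = 0.0136·(75.4/0.3435)·(1023·2.41²/2) = 0.0136·219.5·2971 = 8868 Pa.
Pumping power P = QΔP = 0.2233·8868 = 1980.5 W = 1.981 kW.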